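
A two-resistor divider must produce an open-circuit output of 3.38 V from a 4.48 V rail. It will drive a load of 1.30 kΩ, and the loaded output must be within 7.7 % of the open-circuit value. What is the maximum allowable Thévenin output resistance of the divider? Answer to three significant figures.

R_th ≤ 108 Ω

Loading drop = R_th/(R_th + R_L) ≤ 0.0770, so R_th ≤ R_L · ε/(1−ε) = 1.30 kΩ × 0.0770/0.9230 = 108 Ω.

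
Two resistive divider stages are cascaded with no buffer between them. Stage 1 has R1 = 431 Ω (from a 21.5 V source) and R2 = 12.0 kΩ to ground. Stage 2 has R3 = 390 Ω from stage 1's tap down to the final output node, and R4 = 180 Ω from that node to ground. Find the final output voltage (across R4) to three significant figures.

V_out ≈ 3.79 V

Stage 2 presents R3+R4 = 570.0 Ω as a load on stage 1's tap.
Stage 1's lower leg becomes R2‖(R3+R4) = 544.2 Ω, so V_mid = 21.5 × 544.2/975.2 = 12.00 V.
Stage 2 is itself unloaded: V_out = V_mid × R4/(R3+R4) = 12.00 × 180/570.0 = 3.79 V.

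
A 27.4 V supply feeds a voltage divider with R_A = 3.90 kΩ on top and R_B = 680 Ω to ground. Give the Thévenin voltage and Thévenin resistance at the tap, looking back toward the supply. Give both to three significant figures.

V_th = 4.07 V, R_th = 579 Ω

V_th is the open-circuit tap voltage: 27.4 × 680/(3900 + 680) = 4.07 V.
With the supply zeroed, R_A and R_B appear in parallel from the tap: R_th = R_A‖R_B = (3900 × 680)/4580 = 579 Ω.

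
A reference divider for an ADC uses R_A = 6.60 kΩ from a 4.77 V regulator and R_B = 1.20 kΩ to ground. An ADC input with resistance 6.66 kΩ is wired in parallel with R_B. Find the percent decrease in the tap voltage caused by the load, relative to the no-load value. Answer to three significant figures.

13.2 %

Unloaded V = 4.77 × 1.20/7.800 = 0.73385 V.
Loaded: R_B‖R_L = 1.017 kΩ, giving V = 4.77 × 1.017/7.617 = 0.63676 V.
Drop = (0.73385 − 0.63676) / 0.73385 = 13.2 %.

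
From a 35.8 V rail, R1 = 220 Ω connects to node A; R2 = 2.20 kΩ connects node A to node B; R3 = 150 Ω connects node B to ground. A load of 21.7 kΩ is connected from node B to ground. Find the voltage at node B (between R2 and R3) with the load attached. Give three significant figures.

At node B, R3 is in parallel with the load: R3‖R_L = 149.0 Ω.
Below node A the resistance is R2 + (R3‖R_L) = 2349 Ω, so V_A = 35.8 × 2349/2569 = 32.73 V.
Then V_B = V_A × (R3‖R_L)/(R2 + R3‖R_L) = 32.73 × 149.0/2349 = 2.08 V.

V ≈ 2.08 V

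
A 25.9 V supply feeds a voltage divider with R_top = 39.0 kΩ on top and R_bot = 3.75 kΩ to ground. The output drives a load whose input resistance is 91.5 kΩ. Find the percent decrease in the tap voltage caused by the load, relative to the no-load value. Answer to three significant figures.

3.60 %

The divider's output (Thévenin) resistance is R_top‖R_bot = 3.421 kΩ.
Fractional drop under load = R_th/(R_th + R_L) = 3.421 / (3.421 + 91.5) = 0.03604.
So the output falls by 3.60 %.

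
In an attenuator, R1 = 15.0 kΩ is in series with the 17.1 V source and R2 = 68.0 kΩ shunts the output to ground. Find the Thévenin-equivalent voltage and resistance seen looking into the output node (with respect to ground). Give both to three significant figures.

V_th is the open-circuit tap voltage: 17.1 × 68.0/(15.0 + 68.0) = 14.0 V.
With the supply zeroed, R1 and R2 appear in parallel from the tap: R_th = R1‖R2 = (15.0 × 68.0)/83.00 = 12.3 kΩ.

V_th = 14.0 V, R_th = 12.3 kΩ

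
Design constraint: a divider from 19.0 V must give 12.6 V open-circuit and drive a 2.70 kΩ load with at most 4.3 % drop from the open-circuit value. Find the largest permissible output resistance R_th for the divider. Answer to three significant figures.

Loading drop = R_th/(R_th + R_L) ≤ 0.0430, so R_th ≤ R_L · ε/(1−ε) = 2.70 kΩ × 0.0430/0.9570 = 121 Ω.

R_th ≤ 121 Ω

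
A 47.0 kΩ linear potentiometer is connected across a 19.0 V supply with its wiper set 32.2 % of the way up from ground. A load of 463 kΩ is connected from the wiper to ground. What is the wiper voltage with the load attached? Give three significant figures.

The wiper splits the pot into (1−α)R = 31.87 kΩ above and αR = 15.13 kΩ below.
Lower section ‖ load = 14.65 kΩ.
V_wiper = 19.0 × 14.65/(31.87 + 14.65) = 5.99 V.

V ≈ 5.99 V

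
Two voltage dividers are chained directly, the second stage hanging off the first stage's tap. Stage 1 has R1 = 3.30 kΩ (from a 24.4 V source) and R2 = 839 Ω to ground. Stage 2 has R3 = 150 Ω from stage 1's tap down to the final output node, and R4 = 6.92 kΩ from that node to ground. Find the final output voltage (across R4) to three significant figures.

V_out ≈ 4.42 V

Stage 2 presents R3+R4 = 7070 Ω as a load on stage 1's tap.
Stage 1's lower leg becomes R2‖(R3+R4) = 750.0 Ω, so V_mid = 24.4 × 750.0/4050 = 4.519 V.
Stage 2 is itself unloaded: V_out = V_mid × R4/(R3+R4) = 4.519 × 6920/7070 = 4.42 V.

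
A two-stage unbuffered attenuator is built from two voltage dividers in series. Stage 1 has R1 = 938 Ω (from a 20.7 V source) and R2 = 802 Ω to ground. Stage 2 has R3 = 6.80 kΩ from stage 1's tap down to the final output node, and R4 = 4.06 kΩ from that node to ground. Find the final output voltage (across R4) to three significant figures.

V_out ≈ 3.43 V

Stage 2 presents R3+R4 = 10860 Ω as a load on stage 1's tap.
Stage 1's lower leg becomes R2‖(R3+R4) = 746.8 Ω, so V_mid = 20.7 × 746.8/1685 = 9.176 V.
Stage 2 is itself unloaded: V_out = V_mid × R4/(R3+R4) = 9.176 × 4060/10860 = 3.43 V.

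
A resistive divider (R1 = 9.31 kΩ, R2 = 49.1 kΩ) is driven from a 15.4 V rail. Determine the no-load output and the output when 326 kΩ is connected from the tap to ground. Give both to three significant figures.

Open-circuit: V = 15.4 × 49.1/(9.31 + 49.1) = 12.9 V.
With the load, R2 becomes R2‖R_L = 42.67 kΩ, so V = 15.4 × 42.67/51.98 = 12.6 V.

Unloaded: 12.9 V; loaded: 12.6 V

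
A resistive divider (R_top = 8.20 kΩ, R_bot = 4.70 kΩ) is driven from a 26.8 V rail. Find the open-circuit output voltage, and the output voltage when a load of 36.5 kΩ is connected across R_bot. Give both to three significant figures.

Open-circuit: V = 26.8 × 4.70/(8.20 + 4.70) = 9.76 V.
With the load, R_bot becomes R_bot‖R_L = 4.164 kΩ, so V = 26.8 × 4.164/12.36 = 9.03 V.

Unloaded: 9.76 V; loaded: 9.03 V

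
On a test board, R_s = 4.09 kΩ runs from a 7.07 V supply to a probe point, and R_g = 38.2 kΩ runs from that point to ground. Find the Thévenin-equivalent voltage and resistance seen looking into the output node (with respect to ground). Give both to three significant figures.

V_th = 6.39 V, R_th = 3.69 kΩ

V_th is the open-circuit tap voltage: 7.07 × 38.2/(4.09 + 38.2) = 6.39 V.
With the supply zeroed, R_s and R_g appear in parallel from the tap: R_th = R_s‖R_g = (4.09 × 38.2)/42.29 = 3.69 kΩ.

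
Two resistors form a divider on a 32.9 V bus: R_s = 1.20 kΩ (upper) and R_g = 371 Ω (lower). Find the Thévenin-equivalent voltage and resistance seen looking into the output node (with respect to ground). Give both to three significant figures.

V_th is the open-circuit tap voltage: 32.9 × 371/(1200 + 371) = 7.77 V.
With the supply zeroed, R_s and R_g appear in parallel from the tap: R_th = R_s‖R_g = (1200 × 371)/1571 = 283 Ω.

V_th = 7.77 V, R_th = 283 Ω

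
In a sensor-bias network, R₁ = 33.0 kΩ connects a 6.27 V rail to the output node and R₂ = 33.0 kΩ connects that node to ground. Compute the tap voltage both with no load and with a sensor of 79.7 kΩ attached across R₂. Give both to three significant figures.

Open-circuit: V = 6.27 × 33.0/(33.0 + 33.0) = 3.13 V.
With the load, R₂ becomes R₂‖R_L = 23.34 kΩ, so V = 6.27 × 23.34/56.34 = 2.60 V.

Unloaded: 3.13 V; loaded: 2.60 V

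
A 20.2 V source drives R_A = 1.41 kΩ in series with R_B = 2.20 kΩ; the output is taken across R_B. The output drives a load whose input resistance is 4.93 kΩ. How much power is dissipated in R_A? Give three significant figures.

P ≈ 67.0 mW

Total resistance from the source is R_A + (R_B‖R_L) = 2.931 kΩ, so I = 20.2/2.931 kΩ = 6.891 mA.
P = I²·R_A = (6.891 mA)² × 1.41 kΩ = 67.0 mW.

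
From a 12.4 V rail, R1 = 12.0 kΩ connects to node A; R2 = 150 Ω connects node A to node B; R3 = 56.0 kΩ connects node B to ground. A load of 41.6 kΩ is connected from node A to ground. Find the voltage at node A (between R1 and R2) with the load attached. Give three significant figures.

V ≈ 8.25 V

Below node A the series string R2+R3 = 56150 Ω sits in parallel with the 41600 Ω load: 23900 Ω.
V_A = 12.4 × 23900/(12000 + 23900) = 8.25 V.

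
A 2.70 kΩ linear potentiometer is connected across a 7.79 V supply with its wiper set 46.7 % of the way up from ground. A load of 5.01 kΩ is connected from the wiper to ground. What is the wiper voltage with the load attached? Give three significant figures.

The wiper splits the pot into (1−α)R = 1.439 kΩ above and αR = 1.261 kΩ below.
Lower section ‖ load = 1.007 kΩ.
V_wiper = 7.79 × 1.007/(1.439 + 1.007) = 3.21 V.

V ≈ 3.21 V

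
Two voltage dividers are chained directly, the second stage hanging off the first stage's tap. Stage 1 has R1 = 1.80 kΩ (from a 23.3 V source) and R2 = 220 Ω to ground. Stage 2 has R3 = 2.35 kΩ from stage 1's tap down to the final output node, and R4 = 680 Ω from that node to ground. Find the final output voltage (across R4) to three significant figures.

Stage 2 presents R3+R4 = 3030 Ω as a load on stage 1's tap.
Stage 1's lower leg becomes R2‖(R3+R4) = 205.1 Ω, so V_mid = 23.3 × 205.1/2005 = 2.383 V.
Stage 2 is itself unloaded: V_out = V_mid × R4/(R3+R4) = 2.383 × 680/3030 = 0.535 V.

V_out ≈ 0.535 V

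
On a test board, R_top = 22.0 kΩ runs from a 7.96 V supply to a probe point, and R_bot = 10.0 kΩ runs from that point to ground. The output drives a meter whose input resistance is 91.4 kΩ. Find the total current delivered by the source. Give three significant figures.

R_bot‖R_L = 9.014 kΩ, so the source sees R_top + R_bot‖R_L = 31.01 kΩ.
I = 7.96 V / 31.01 kΩ = 0.257 mA.

I ≈ 0.257 mA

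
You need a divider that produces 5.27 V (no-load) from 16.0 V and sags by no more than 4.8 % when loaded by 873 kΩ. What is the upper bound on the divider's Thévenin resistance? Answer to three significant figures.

R_th ≤ 44.0 kΩ

Loading drop = R_th/(R_th + R_L) ≤ 0.0480, so R_th ≤ R_L · ε/(1−ε) = 873 kΩ × 0.0480/0.9520 = 44.0 kΩ.
(Any R1, R2 with R2/(R1+R2) = 0.329 and R1‖R2 ≤ 44.0 kΩ will meet the spec.)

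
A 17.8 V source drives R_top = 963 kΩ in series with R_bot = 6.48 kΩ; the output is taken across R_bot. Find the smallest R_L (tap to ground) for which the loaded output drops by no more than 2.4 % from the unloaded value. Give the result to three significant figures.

R_L(min) ≈ 262 kΩ

Output resistance R_th = R_top‖R_bot = (963 × 6.48)/969.5 = 6.437 kΩ.
The fractional drop is R_th/(R_th + R_L); requiring this ≤ 0.0240 gives R_L ≥ R_th(1/0.0240 − 1) = 6.437 × 40.67 = 262 kΩ.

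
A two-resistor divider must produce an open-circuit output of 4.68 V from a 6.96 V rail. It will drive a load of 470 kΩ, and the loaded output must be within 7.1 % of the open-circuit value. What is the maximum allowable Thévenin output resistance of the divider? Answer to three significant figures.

Loading drop = R_th/(R_th + R_L) ≤ 0.0710, so R_th ≤ R_L · ε/(1−ε) = 470 kΩ × 0.0710/0.9290 = 35.9 kΩ.

R_th ≤ 35.9 kΩ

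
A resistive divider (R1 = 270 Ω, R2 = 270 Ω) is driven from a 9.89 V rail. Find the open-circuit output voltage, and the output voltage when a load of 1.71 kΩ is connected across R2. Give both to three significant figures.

Unloaded: 4.95 V; loaded: 4.58 V

Open-circuit: V = 9.89 × 270/(270 + 270) = 4.95 V.
With the load, R2 becomes R2‖R_L = 233.2 Ω, so V = 9.89 × 233.2/503.2 = 4.58 V.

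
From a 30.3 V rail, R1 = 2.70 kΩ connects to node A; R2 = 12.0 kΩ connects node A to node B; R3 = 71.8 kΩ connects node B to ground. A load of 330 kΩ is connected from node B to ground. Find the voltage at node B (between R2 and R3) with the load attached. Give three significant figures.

At node B, R3 is in parallel with the load: R3‖R_L = 58.97 kΩ.
Below node A the resistance is R2 + (R3‖R_L) = 70.97 kΩ, so V_A = 30.3 × 70.97/73.67 = 29.19 V.
Then V_B = V_A × (R3‖R_L)/(R2 + R3‖R_L) = 29.19 × 58.97/70.97 = 24.3 V.

V ≈ 24.3 V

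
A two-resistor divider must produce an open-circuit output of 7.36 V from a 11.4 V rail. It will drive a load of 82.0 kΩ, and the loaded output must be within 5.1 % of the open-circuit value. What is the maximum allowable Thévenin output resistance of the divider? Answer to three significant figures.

R_th ≤ 4.41 kΩ

Loading drop = R_th/(R_th + R_L) ≤ 0.0510, so R_th ≤ R_L · ε/(1−ε) = 82.0 kΩ × 0.0510/0.9490 = 4.41 kΩ.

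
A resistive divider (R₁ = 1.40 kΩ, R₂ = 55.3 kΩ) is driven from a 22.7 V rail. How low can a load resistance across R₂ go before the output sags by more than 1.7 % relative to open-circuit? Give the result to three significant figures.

R_L(min) ≈ 79.0 kΩ

Output resistance R_th = R₁‖R₂ = (1.40 × 55.3)/56.70 = 1.365 kΩ.
The fractional drop is R_th/(R_th + R_L); requiring this ≤ 0.0170 gives R_L ≥ R_th(1/0.0170 − 1) = 1.365 × 57.82 = 79.0 kΩ.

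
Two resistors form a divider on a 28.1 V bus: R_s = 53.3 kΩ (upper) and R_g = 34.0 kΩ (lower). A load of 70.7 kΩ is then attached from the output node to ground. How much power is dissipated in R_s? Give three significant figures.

P ≈ 7.24 mW

Total resistance from the source is R_s + (R_g‖R_L) = 76.26 kΩ, so I = 28.1/76.26 kΩ = 0.3685 mA.
P = I²·R_s = (0.3685 mA)² × 53.3 kΩ = 7.24 mW.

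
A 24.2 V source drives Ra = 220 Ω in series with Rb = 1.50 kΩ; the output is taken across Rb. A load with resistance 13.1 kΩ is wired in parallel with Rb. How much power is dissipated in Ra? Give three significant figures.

P ≈ 52.5 mW

Total resistance from the source is Ra + (Rb‖R_L) = 1566 Ω, so I = 24.2/1566 Ω = 15.45 mA.
P = I²·Ra = (15.45 mA)² × 220 Ω = 52.5 mW.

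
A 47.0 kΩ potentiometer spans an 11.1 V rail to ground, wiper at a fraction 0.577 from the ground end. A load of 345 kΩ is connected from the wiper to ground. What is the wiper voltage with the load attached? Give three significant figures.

V ≈ 6.20 V

The wiper splits the pot into (1−α)R = 19.88 kΩ above and αR = 27.12 kΩ below.
Lower section ‖ load = 25.14 kΩ.
V_wiper = 11.1 × 25.14/(19.88 + 25.14) = 6.20 V.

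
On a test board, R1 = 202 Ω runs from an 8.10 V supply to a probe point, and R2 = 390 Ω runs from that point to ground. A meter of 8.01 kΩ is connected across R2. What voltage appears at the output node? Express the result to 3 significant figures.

The load sits in parallel with R2: R2‖R_L = (390 × 8010) / (390 + 8010) = 371.9 Ω.
V_out = 8.10 × 371.9 / (202 + 371.9) = 8.10 × 371.9/573.9 = 5.25 V.

V_out ≈ 5.25 V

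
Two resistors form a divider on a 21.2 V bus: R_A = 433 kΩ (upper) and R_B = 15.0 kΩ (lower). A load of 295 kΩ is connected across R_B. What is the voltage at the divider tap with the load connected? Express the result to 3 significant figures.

The load sits in parallel with R_B: R_B‖R_L = (15.0 × 295) / (15.0 + 295) = 14.27 kΩ.
V_out = 21.2 × 14.27 / (433 + 14.27) = 21.2 × 14.27/447.3 = 0.677 V.

V_out ≈ 0.677 V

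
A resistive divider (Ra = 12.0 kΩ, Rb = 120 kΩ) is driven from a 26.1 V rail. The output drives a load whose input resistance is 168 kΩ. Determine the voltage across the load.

V_out ≈ 22.3 V

The load sits in parallel with Rb: Rb‖R_L = (120 × 168) / (120 + 168) = 70.00 kΩ.
V_out = 26.1 × 70.00 / (12.0 + 70.00) = 26.1 × 70.00/82.00 = 22.3 V.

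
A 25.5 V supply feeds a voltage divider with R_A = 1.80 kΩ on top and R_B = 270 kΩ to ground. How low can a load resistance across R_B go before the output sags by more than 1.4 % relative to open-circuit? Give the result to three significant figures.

Output resistance R_th = R_A‖R_B = (1.80 × 270)/271.8 = 1.788 kΩ.
The fractional drop is R_th/(R_th + R_L); requiring this ≤ 0.0140 gives R_L ≥ R_th(1/0.0140 − 1) = 1.788 × 70.43 = 126 kΩ.

R_L(min) ≈ 126 kΩ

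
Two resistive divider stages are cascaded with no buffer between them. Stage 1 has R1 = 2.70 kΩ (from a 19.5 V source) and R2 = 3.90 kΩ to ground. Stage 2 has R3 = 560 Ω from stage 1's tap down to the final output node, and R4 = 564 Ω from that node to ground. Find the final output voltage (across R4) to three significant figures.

V_out ≈ 2.39 V

Stage 2 presents R3+R4 = 1124 Ω as a load on stage 1's tap.
Stage 1's lower leg becomes R2‖(R3+R4) = 872.5 Ω, so V_mid = 19.5 × 872.5/3573 = 4.763 V.
Stage 2 is itself unloaded: V_out = V_mid × R4/(R3+R4) = 4.763 × 564/1124 = 2.39 V.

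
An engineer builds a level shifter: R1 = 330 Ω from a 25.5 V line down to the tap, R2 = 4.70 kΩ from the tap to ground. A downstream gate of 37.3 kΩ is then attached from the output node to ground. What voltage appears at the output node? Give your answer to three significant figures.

V_out ≈ 23.6 V

The load sits in parallel with R2: R2‖R_L = (4700 × 37300) / (4700 + 37300) = 4174 Ω.
V_out = 25.5 × 4174 / (330 + 4174) = 25.5 × 4174/4504 = 23.6 V.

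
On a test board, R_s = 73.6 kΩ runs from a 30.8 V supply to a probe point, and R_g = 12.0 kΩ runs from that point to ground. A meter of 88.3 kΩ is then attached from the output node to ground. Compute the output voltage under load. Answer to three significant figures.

V_out ≈ 3.87 V

The load sits in parallel with R_g: R_g‖R_L = (12.0 × 88.3) / (12.0 + 88.3) = 10.56 kΩ.
V_out = 30.8 × 10.56 / (73.6 + 10.56) = 30.8 × 10.56/84.16 = 3.87 V.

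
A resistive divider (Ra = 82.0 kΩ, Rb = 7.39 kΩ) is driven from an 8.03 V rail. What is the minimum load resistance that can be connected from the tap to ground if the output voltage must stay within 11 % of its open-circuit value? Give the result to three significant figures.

R_L(min) ≈ 54.8 kΩ

Output resistance R_th = Ra‖Rb = (82.0 × 7.39)/89.39 = 6.779 kΩ.
The fractional drop is R_th/(R_th + R_L); requiring this ≤ 0.110 gives R_L ≥ R_th(1/0.110 − 1) = 6.779 × 8.091 = 54.8 kΩ.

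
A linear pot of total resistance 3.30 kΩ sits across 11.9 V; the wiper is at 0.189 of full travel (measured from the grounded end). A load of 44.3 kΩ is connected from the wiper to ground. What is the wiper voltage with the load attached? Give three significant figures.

V ≈ 2.22 V

The wiper splits the pot into (1−α)R = 2676 Ω above and αR = 623.7 Ω below.
Lower section ‖ load = 615.0 Ω.
V_wiper = 11.9 × 615.0/(2676 + 615.0) = 2.22 V.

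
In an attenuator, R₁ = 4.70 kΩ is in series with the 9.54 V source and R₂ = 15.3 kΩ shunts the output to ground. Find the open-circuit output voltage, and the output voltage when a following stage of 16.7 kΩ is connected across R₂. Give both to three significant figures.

Unloaded: 7.30 V; loaded: 6.01 V

Open-circuit: V = 9.54 × 15.3/(4.70 + 15.3) = 7.30 V.
With the load, R₂ becomes R₂‖R_L = 7.985 kΩ, so V = 9.54 × 7.985/12.68 = 6.01 V.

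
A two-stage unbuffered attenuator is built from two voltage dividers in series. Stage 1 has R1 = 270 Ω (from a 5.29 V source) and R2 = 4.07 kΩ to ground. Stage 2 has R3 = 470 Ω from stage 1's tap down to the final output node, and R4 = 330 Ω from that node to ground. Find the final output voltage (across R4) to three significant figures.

V_out ≈ 1.55 V

Stage 2 presents R3+R4 = 800.0 Ω as a load on stage 1's tap.
Stage 1's lower leg becomes R2‖(R3+R4) = 668.6 Ω, so V_mid = 5.29 × 668.6/938.6 = 3.768 V.
Stage 2 is itself unloaded: V_out = V_mid × R4/(R3+R4) = 3.768 × 330/800.0 = 1.55 V.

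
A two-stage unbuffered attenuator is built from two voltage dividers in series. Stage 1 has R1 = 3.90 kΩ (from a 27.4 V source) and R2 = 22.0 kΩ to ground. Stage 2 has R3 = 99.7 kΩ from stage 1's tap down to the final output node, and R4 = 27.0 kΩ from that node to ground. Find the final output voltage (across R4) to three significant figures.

V_out ≈ 4.83 V

Stage 2 presents R3+R4 = 126.7 kΩ as a load on stage 1's tap.
Stage 1's lower leg becomes R2‖(R3+R4) = 18.75 kΩ, so V_mid = 27.4 × 18.75/22.65 = 22.68 V.
Stage 2 is itself unloaded: V_out = V_mid × R4/(R3+R4) = 22.68 × 27.0/126.7 = 4.83 V.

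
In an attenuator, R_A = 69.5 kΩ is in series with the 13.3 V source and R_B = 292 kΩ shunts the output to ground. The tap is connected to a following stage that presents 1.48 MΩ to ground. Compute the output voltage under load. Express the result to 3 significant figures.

The load sits in parallel with R_B: R_B‖R_L = (292 × 1480) / (292 + 1480) = 243.9 kΩ.
V_out = 13.3 × 243.9 / (69.5 + 243.9) = 13.3 × 243.9/313.4 = 10.4 V.
(Unloaded it would have been 10.7 V.)

V_out ≈ 10.4 V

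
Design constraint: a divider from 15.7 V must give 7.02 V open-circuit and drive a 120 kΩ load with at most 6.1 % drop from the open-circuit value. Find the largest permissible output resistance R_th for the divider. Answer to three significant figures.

Loading drop = R_th/(R_th + R_L) ≤ 0.0610, so R_th ≤ R_L · ε/(1−ε) = 120 kΩ × 0.0610/0.9390 = 7.80 kΩ.
(Any R1, R2 with R2/(R1+R2) = 0.447 and R1‖R2 ≤ 7.80 kΩ will meet the spec.)

R_th ≤ 7.80 kΩ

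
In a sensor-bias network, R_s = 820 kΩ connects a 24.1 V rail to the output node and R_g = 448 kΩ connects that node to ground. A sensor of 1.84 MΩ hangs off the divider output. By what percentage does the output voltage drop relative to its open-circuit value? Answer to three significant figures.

Unloaded V = 24.1 × 448/1268 = 8.5148 V.
Loaded: R_g‖R_L = 360.3 kΩ, giving V = 24.1 × 360.3/1180 = 7.3565 V.
Drop = (8.5148 − 7.3565) / 8.5148 = 13.6 %.

13.6 %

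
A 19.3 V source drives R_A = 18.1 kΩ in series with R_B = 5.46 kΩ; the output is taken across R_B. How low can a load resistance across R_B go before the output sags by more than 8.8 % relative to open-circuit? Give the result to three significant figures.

Output resistance R_th = R_A‖R_B = (18.1 × 5.46)/23.56 = 4.195 kΩ.
The fractional drop is R_th/(R_th + R_L); requiring this ≤ 0.0880 gives R_L ≥ R_th(1/0.0880 − 1) = 4.195 × 10.36 = 43.5 kΩ.

R_L(min) ≈ 43.5 kΩ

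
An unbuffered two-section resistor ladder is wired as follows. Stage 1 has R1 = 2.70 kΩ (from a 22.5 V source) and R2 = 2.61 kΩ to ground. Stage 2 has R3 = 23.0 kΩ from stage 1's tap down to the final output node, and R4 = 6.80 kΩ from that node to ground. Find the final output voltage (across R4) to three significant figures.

V_out ≈ 2.42 V

Stage 2 presents R3+R4 = 29.80 kΩ as a load on stage 1's tap.
Stage 1's lower leg becomes R2‖(R3+R4) = 2.400 kΩ, so V_mid = 22.5 × 2.400/5.100 = 10.59 V.
Stage 2 is itself unloaded: V_out = V_mid × R4/(R3+R4) = 10.59 × 6.80/29.80 = 2.42 V.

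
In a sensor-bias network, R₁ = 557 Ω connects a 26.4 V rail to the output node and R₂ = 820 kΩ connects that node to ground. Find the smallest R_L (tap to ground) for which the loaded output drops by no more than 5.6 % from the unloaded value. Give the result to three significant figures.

R_L(min) ≈ 9.38 kΩ

Output resistance R_th = R₁‖R₂ = (557 × 820000)/820600 = 556.6 Ω.
The fractional drop is R_th/(R_th + R_L); requiring this ≤ 0.0560 gives R_L ≥ R_th(1/0.0560 − 1) = 556.6 × 16.86 = 9.38 kΩ.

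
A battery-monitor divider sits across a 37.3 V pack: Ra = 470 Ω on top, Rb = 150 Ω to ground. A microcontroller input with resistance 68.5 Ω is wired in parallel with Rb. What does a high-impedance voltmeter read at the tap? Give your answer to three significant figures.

V_out ≈ 3.39 V

The load sits in parallel with Rb: Rb‖R_L = (150 × 68.5) / (150 + 68.5) = 47.03 Ω.
V_out = 37.3 × 47.03 / (470 + 47.03) = 37.3 × 47.03/517.0 = 3.39 V.
(Unloaded it would have been 9.02 V.)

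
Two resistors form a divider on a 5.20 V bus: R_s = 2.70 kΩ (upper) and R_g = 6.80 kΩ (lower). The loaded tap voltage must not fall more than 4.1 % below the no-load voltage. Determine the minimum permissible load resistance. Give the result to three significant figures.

Output resistance R_th = R_s‖R_g = (2.70 × 6.80)/9.500 = 1.933 kΩ.
The fractional drop is R_th/(R_th + R_L); requiring this ≤ 0.0410 gives R_L ≥ R_th(1/0.0410 − 1) = 1.933 × 23.39 = 45.2 kΩ.

R_L(min) ≈ 45.2 kΩ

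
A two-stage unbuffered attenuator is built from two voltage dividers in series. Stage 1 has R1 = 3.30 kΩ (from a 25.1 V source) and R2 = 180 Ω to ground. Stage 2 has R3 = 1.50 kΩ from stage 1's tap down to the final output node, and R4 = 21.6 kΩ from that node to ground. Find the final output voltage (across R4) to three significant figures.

V_out ≈ 1.21 V

Stage 2 presents R3+R4 = 23100 Ω as a load on stage 1's tap.
Stage 1's lower leg becomes R2‖(R3+R4) = 178.6 Ω, so V_mid = 25.1 × 178.6/3479 = 1.289 V.
Stage 2 is itself unloaded: V_out = V_mid × R4/(R3+R4) = 1.289 × 21600/23100 = 1.21 V.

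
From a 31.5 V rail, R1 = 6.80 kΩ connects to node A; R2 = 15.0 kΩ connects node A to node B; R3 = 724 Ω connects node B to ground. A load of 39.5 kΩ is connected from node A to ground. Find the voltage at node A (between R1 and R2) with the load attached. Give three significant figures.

V ≈ 19.6 V

Below node A the series string R2+R3 = 15720 Ω sits in parallel with the 39500 Ω load: 11250 Ω.
V_A = 31.5 × 11250/(6800 + 11250) = 19.6 V.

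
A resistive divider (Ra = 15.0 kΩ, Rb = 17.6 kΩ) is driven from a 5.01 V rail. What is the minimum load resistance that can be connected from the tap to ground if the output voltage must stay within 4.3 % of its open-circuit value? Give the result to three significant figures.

Output resistance R_th = Ra‖Rb = (15.0 × 17.6)/32.60 = 8.098 kΩ.
The fractional drop is R_th/(R_th + R_L); requiring this ≤ 0.0430 gives R_L ≥ R_th(1/0.0430 − 1) = 8.098 × 22.26 = 180 kΩ.

R_L(min) ≈ 180 kΩ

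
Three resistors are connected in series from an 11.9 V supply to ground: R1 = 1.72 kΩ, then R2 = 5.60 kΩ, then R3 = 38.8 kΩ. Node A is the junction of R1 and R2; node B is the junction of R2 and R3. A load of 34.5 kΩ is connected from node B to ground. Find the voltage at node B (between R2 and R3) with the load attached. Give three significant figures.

V ≈ 8.49 V

At node B, R3 is in parallel with the load: R3‖R_L = 18.26 kΩ.
Below node A the resistance is R2 + (R3‖R_L) = 23.86 kΩ, so V_A = 11.9 × 23.86/25.58 = 11.10 V.
Then V_B = V_A × (R3‖R_L)/(R2 + R3‖R_L) = 11.10 × 18.26/23.86 = 8.49 V.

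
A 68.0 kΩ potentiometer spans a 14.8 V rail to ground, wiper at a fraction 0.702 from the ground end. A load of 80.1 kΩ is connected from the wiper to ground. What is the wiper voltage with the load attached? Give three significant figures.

V ≈ 8.82 V

The wiper splits the pot into (1−α)R = 20.26 kΩ above and αR = 47.74 kΩ below.
Lower section ‖ load = 29.91 kΩ.
V_wiper = 14.8 × 29.91/(20.26 + 29.91) = 8.82 V.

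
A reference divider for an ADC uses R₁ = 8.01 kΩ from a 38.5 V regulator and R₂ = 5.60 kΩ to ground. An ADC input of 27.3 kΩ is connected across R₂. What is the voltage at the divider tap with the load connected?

V_out ≈ 14.1 V

The load sits in parallel with R₂: R₂‖R_L = (5.60 × 27.3) / (5.60 + 27.3) = 4.647 kΩ.
V_out = 38.5 × 4.647 / (8.01 + 4.647) = 38.5 × 4.647/12.66 = 14.1 V.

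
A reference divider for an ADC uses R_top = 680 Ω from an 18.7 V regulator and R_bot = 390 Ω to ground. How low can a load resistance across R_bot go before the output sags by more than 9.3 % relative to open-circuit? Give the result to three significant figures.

R_L(min) ≈ 2.42 kΩ

Output resistance R_th = R_top‖R_bot = (680 × 390)/1070 = 247.9 Ω.
The fractional drop is R_th/(R_th + R_L); requiring this ≤ 0.0930 gives R_L ≥ R_th(1/0.0930 − 1) = 247.9 × 9.753 = 2.42 kΩ.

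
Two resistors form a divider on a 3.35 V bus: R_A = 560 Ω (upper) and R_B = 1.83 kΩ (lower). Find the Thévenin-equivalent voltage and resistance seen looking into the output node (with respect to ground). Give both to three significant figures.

V_th = 2.57 V, R_th = 429 Ω

V_th is the open-circuit tap voltage: 3.35 × 1830/(560 + 1830) = 2.57 V.
With the supply zeroed, R_A and R_B appear in parallel from the tap: R_th = R_A‖R_B = (560 × 1830)/2390 = 429 Ω.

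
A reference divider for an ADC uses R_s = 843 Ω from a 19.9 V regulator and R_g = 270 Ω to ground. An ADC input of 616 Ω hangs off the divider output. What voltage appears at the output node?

The load sits in parallel with R_g: R_g‖R_L = (270 × 616) / (270 + 616) = 187.7 Ω.
V_out = 19.9 × 187.7 / (843 + 187.7) = 19.9 × 187.7/1031 = 3.62 V.

V_out ≈ 3.62 V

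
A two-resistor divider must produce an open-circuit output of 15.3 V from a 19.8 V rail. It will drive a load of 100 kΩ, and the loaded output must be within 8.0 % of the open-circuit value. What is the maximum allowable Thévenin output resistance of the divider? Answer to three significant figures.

R_th ≤ 8.70 kΩ

Loading drop = R_th/(R_th + R_L) ≤ 0.0800, so R_th ≤ R_L · ε/(1−ε) = 100 kΩ × 0.0800/0.9200 = 8.70 kΩ.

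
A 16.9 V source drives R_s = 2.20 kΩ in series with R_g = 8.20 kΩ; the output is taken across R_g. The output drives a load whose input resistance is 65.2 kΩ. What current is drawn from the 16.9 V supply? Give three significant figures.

R_g‖R_L = 7.284 kΩ, so the source sees R_s + R_g‖R_L = 9.484 kΩ.
I = 16.9 V / 9.484 kΩ = 1.78 mA.

I ≈ 1.78 mA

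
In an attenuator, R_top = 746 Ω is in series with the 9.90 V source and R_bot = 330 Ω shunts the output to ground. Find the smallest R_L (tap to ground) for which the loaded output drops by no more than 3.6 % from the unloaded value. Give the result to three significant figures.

Output resistance R_th = R_top‖R_bot = (746 × 330)/1076 = 228.8 Ω.
The fractional drop is R_th/(R_th + R_L); requiring this ≤ 0.0360 gives R_L ≥ R_th(1/0.0360 − 1) = 228.8 × 26.78 = 6.13 kΩ.

R_L(min) ≈ 6.13 kΩ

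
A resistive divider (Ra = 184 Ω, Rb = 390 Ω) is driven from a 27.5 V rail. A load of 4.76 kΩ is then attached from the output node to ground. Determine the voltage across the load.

The load sits in parallel with Rb: Rb‖R_L = (390 × 4760) / (390 + 4760) = 360.5 Ω.
V_out = 27.5 × 360.5 / (184 + 360.5) = 27.5 × 360.5/544.5 = 18.2 V.

V_out ≈ 18.2 V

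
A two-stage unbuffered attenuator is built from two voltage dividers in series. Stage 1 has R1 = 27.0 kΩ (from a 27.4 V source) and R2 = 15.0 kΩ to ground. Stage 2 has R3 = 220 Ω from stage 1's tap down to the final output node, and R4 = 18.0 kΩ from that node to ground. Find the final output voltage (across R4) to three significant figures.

V_out ≈ 6.32 V

Stage 2 presents R3+R4 = 18220 Ω as a load on stage 1's tap.
Stage 1's lower leg becomes R2‖(R3+R4) = 8227 Ω, so V_mid = 27.4 × 8227/35230 = 6.399 V.
Stage 2 is itself unloaded: V_out = V_mid × R4/(R3+R4) = 6.399 × 18000/18220 = 6.32 V.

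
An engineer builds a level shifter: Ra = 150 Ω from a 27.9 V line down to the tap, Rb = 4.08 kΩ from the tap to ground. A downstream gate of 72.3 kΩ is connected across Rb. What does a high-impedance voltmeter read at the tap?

The load sits in parallel with Rb: Rb‖R_L = (4080 × 72300) / (4080 + 72300) = 3862 Ω.
V_out = 27.9 × 3862 / (150 + 3862) = 27.9 × 3862/4012 = 26.9 V.

V_out ≈ 26.9 V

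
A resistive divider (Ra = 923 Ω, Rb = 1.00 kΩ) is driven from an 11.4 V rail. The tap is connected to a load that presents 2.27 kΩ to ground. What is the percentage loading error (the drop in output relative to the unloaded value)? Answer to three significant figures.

17.5 %

Unloaded V = 11.4 × 1000/1923 = 5.928 V.
Loaded: Rb‖R_L = 694.2 Ω, giving V = 11.4 × 694.2/1617 = 4.894 V.
Drop = (5.928 − 4.894) / 5.928 = 17.5 %.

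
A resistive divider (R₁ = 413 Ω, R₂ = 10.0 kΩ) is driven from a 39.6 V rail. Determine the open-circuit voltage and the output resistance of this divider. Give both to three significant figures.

V_th is the open-circuit tap voltage: 39.6 × 10000/(413 + 10000) = 38.0 V.
With the supply zeroed, R₁ and R₂ appear in parallel from the tap: R_th = R₁‖R₂ = (413 × 10000)/10410 = 397 Ω.

V_th = 38.0 V, R_th = 397 Ω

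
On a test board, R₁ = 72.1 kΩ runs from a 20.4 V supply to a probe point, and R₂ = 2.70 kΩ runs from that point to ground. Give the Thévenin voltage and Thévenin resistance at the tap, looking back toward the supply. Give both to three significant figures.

V_th = 0.736 V, R_th = 2.60 kΩ

V_th is the open-circuit tap voltage: 20.4 × 2.70/(72.1 + 2.70) = 0.736 V.
With the supply zeroed, R₁ and R₂ appear in parallel from the tap: R_th = R₁‖R₂ = (72.1 × 2.70)/74.80 = 2.60 kΩ.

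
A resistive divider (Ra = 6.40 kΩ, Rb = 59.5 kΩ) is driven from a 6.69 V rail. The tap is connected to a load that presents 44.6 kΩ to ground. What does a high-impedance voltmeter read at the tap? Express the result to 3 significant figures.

The load sits in parallel with Rb: Rb‖R_L = (59.5 × 44.6) / (59.5 + 44.6) = 25.49 kΩ.
V_out = 6.69 × 25.49 / (6.40 + 25.49) = 6.69 × 25.49/31.89 = 5.35 V.
(Unloaded it would have been 6.04 V.)

V_out ≈ 5.35 V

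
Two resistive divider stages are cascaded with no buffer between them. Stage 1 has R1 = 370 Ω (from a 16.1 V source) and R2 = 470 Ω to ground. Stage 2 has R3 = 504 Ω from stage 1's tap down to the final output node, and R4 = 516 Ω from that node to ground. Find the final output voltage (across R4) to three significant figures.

V_out ≈ 3.79 V

Stage 2 presents R3+R4 = 1020 Ω as a load on stage 1's tap.
Stage 1's lower leg becomes R2‖(R3+R4) = 321.7 Ω, so V_mid = 16.1 × 321.7/691.7 = 7.488 V.
Stage 2 is itself unloaded: V_out = V_mid × R4/(R3+R4) = 7.488 × 516/1020 = 3.79 V.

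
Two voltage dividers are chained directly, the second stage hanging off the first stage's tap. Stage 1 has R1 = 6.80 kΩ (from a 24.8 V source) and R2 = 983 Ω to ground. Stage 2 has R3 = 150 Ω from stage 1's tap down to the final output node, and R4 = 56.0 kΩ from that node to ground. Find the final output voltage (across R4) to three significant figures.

V_out ≈ 3.08 V

Stage 2 presents R3+R4 = 56150 Ω as a load on stage 1's tap.
Stage 1's lower leg becomes R2‖(R3+R4) = 966.1 Ω, so V_mid = 24.8 × 966.1/7766 = 3.085 V.
Stage 2 is itself unloaded: V_out = V_mid × R4/(R3+R4) = 3.085 × 56000/56150 = 3.08 V.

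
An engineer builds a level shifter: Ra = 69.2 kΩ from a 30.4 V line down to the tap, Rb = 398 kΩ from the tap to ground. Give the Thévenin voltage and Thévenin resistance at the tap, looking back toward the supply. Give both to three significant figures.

V_th is the open-circuit tap voltage: 30.4 × 398/(69.2 + 398) = 25.9 V.
With the supply zeroed, Ra and Rb appear in parallel from the tap: R_th = Ra‖Rb = (69.2 × 398)/467.2 = 59.0 kΩ.

V_th = 25.9 V, R_th = 59.0 kΩ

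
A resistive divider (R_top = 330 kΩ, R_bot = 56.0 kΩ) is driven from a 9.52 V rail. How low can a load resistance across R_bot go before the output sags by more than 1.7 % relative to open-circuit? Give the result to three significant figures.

Output resistance R_th = R_top‖R_bot = (330 × 56.0)/386.0 = 47.88 kΩ.
The fractional drop is R_th/(R_th + R_L); requiring this ≤ 0.0170 gives R_L ≥ R_th(1/0.0170 − 1) = 47.88 × 57.82 = 2.77 MΩ.

R_L(min) ≈ 2.77 MΩ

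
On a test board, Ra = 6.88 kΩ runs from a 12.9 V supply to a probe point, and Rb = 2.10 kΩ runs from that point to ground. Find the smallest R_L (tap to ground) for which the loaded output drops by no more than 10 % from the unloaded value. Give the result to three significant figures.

Output resistance R_th = Ra‖Rb = (6.88 × 2.10)/8.980 = 1.609 kΩ.
The fractional drop is R_th/(R_th + R_L); requiring this ≤ 0.100 gives R_L ≥ R_th(1/0.100 − 1) = 1.609 × 9.000 = 14.5 kΩ.

R_L(min) ≈ 14.5 kΩ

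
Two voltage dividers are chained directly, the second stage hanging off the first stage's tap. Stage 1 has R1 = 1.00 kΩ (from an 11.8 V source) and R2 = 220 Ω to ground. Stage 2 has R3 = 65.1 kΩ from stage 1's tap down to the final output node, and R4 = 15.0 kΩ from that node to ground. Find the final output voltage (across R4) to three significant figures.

Stage 2 presents R3+R4 = 80100 Ω as a load on stage 1's tap.
Stage 1's lower leg becomes R2‖(R3+R4) = 219.4 Ω, so V_mid = 11.8 × 219.4/1219 = 2.123 V.
Stage 2 is itself unloaded: V_out = V_mid × R4/(R3+R4) = 2.123 × 15000/80100 = 0.398 V.

V_out ≈ 0.398 V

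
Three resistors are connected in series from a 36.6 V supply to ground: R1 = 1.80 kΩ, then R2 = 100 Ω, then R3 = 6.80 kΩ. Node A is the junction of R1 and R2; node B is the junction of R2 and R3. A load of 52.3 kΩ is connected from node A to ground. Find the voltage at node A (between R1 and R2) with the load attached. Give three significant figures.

Below node A the series string R2+R3 = 6900 Ω sits in parallel with the 52300 Ω load: 6096 Ω.
V_A = 36.6 × 6096/(1800 + 6096) = 28.3 V.

V ≈ 28.3 V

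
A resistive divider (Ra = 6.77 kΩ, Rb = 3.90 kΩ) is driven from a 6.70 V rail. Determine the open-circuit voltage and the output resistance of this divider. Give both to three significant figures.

V_th = 2.45 V, R_th = 2.47 kΩ

V_th is the open-circuit tap voltage: 6.70 × 3.90/(6.77 + 3.90) = 2.45 V.
With the supply zeroed, Ra and Rb appear in parallel from the tap: R_th = Ra‖Rb = (6.77 × 3.90)/10.67 = 2.47 kΩ.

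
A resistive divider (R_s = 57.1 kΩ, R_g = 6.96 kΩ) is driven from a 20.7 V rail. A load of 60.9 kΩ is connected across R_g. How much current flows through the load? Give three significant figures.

R_g‖R_L = 6.246 kΩ; V_out = 20.7 × 6.246/63.35 = 2.041 V.
I_L = V_out / R_L = 2.041 / 60.9 kΩ = 0.0335 mA.

I_L ≈ 0.0335 mA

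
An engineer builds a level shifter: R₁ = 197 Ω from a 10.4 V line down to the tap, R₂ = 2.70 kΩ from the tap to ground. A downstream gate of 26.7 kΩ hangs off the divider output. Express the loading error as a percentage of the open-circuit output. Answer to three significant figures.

The divider's output (Thévenin) resistance is R₁‖R₂ = 183.6 Ω.
Fractional drop under load = R_th/(R_th + R_L) = 183.6 / (183.6 + 26700) = 0.006830.
So the output falls by 0.683 %.

0.683 %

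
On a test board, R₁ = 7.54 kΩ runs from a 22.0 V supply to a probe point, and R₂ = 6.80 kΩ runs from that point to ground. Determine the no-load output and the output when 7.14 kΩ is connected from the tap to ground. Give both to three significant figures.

Unloaded: 10.4 V; loaded: 6.95 V

Open-circuit: V = 22.0 × 6.80/(7.54 + 6.80) = 10.4 V.
With the load, R₂ becomes R₂‖R_L = 3.483 kΩ, so V = 22.0 × 3.483/11.02 = 6.95 V.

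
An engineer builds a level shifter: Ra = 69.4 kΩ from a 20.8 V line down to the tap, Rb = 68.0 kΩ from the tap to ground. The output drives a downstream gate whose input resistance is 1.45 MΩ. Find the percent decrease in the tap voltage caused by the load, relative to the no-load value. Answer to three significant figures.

The divider's output (Thévenin) resistance is Ra‖Rb = 34.35 kΩ.
Fractional drop under load = R_th/(R_th + R_L) = 34.35 / (34.35 + 1450) = 0.02314.
So the output falls by 2.31 %.

2.31 %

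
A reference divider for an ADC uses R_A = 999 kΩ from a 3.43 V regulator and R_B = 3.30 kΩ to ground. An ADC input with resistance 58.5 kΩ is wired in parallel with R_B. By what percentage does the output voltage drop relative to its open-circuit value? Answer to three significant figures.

5.32 %

The divider's output (Thévenin) resistance is R_A‖R_B = 3.289 kΩ.
Fractional drop under load = R_th/(R_th + R_L) = 3.289 / (3.289 + 58.5) = 0.05323.
So the output falls by 5.32 %.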